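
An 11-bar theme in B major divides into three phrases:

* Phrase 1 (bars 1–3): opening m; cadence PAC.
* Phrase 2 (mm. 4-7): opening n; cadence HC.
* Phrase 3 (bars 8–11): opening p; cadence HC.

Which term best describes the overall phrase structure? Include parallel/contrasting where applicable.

phrase group

The final phrase closes with a half cadence, which is not stronger than the preceding half cadence; the 3 phrases lack an overall antecedent–consequent design and so form a phrase group.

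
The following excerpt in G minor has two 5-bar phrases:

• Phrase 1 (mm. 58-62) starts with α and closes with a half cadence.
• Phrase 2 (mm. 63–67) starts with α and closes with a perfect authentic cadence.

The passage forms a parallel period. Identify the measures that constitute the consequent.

The antecedent is the phrase ending with the weaker cadence (half cadence, phrase 1) and the consequent the one ending more conclusively (perfect authentic cadence, phrase 2); the consequent is bars 63–67.

measures 63–67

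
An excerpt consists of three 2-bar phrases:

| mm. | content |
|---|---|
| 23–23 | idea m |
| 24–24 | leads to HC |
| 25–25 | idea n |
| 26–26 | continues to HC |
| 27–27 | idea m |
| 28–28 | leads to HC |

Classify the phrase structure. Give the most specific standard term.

The final phrase closes with a half cadence, which is not stronger than the preceding half cadence; the 3 phrases lack an overall antecedent–consequent design and so form a phrase group.

phrase group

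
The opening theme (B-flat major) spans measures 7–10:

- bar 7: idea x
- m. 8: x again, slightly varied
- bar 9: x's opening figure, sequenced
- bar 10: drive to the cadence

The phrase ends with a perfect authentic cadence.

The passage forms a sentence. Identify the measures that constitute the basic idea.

measures 7–7

The presentation of a sentence is the basic idea (measure 7) plus its repetition (m. 8); the basic idea is therefore m. 7.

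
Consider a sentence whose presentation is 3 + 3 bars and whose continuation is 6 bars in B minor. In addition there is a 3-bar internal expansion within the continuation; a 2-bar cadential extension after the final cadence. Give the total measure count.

17 measures

Basic sentence: 3 + 3 + 6 = 12 bars.
12 (basic form) + 3 (internal expansion) + 2 (cadential extension) = 17.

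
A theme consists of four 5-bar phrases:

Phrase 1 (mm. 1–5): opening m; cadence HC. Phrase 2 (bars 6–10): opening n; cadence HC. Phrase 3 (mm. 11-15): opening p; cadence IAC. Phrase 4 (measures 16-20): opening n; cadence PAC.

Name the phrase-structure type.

Four phrases in two halves: the first half (measures 1-10) ends with a half cadence, the second (measures 11–20) with a perfect authentic cadence — a large antecedent–consequent pair, i.e. a double period.
Phrase 3 begins with different material from phrase 1, making it contrasting.

contrasting double period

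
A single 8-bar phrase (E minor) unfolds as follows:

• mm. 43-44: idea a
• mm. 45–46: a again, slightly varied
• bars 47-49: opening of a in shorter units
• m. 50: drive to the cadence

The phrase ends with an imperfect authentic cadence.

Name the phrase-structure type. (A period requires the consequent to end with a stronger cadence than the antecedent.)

sentence

Basic idea (measures 43-44) + its repetition (mm. 45–46) form the presentation; fragmentation and cadence (mm. 47-50) form the continuation — the 8-bar whole is a sentence.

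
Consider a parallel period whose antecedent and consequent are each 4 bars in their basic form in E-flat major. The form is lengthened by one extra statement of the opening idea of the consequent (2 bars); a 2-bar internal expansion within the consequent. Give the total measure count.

Basic parallel period: 4 + 4 = 8 bars.
8 (basic form) + 2 (extra statement) + 2 (internal expansion) = 12.

12 measures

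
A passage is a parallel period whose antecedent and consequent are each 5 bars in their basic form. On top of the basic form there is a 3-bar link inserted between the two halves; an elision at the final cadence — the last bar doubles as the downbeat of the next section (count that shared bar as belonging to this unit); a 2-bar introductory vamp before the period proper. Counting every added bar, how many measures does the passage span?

Basic parallel period: 5 + 5 = 10 bars.
10 (basic form) + 3 (link) + 2 (introduction) = 15.
The elision shares a bar with the next section but does not change this unit's count.

15 measures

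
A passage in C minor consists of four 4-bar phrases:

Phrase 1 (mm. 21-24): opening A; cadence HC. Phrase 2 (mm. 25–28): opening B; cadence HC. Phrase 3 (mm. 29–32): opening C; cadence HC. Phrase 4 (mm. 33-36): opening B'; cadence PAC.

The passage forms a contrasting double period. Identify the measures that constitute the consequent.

measures 29–36

In a double period the four phrases pair into a large antecedent (phrases 1–2, ending half cadence) and a large consequent (phrases 3–4, ending perfect authentic cadence). The consequent spans mm. 29-36.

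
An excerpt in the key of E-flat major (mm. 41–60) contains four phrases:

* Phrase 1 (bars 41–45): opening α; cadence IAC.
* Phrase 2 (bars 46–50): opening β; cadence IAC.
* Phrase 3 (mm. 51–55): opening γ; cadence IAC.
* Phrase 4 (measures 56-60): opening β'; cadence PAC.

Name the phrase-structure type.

Four phrases in two halves: the first half (mm. 41–50) ends with an imperfect authentic cadence, the second (mm. 51-60) with a perfect authentic cadence — a large antecedent–consequent pair, i.e. a double period.
Phrase 3 begins with different material from phrase 1, making it contrasting.

contrasting double period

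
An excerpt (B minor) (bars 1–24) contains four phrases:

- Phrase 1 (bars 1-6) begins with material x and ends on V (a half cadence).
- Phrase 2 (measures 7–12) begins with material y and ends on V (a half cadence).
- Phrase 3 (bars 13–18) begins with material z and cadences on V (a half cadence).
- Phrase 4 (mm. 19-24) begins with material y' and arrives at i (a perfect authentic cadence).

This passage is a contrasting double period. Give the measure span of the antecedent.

In a double period the four phrases pair into a large antecedent (phrases 1–2, ending half cadence) and a large consequent (phrases 3–4, ending perfect authentic cadence). The antecedent spans bars 1–12.

measures 1–12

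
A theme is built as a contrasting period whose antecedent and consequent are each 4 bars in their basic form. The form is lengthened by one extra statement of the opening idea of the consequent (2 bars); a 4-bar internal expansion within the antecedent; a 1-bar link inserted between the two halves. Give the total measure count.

15 measures

Basic contrasting period: 4 + 4 = 8 bars.
8 (basic form) + 2 (extra statement) + 4 (internal expansion) + 1 (link) = 15.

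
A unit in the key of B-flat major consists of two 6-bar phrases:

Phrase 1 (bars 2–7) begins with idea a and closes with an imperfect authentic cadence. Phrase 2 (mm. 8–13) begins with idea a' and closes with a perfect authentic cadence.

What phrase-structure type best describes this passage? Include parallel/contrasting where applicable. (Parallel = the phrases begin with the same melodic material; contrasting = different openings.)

Phrase 1 ends with an imperfect authentic cadence (weaker) and phrase 2 with a perfect authentic cadence (stronger): antecedent + consequent = a period.
The two phrases open with the same material (a / a'), so the period is parallel.

parallel period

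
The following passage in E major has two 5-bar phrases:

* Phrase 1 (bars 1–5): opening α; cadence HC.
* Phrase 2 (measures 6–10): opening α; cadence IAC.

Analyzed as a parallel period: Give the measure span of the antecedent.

The antecedent is the phrase ending with the weaker cadence (half cadence, phrase 1) and the consequent the one ending more conclusively (imperfect authentic cadence, phrase 2); the antecedent is mm. 1–5.

measures 1–5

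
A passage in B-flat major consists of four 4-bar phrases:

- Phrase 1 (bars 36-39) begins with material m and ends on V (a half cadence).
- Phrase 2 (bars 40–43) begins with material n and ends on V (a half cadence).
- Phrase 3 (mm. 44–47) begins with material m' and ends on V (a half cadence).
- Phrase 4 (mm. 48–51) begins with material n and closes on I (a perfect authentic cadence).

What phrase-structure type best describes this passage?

parallel double period

Four phrases in two halves: the first half (measures 36-43) ends with a half cadence, the second (mm. 44-51) with a perfect authentic cadence — a large antecedent–consequent pair, i.e. a double period.
Phrase 3 begins with the same material as phrase 1, making it parallel.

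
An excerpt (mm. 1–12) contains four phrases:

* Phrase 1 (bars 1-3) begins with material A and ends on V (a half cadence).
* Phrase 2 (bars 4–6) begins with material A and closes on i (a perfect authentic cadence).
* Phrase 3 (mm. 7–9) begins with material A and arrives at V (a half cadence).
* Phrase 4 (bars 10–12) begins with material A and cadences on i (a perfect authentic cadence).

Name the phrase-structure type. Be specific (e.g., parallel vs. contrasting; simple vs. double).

repeated period

The cadence pattern HC–PAC–HC–PAC is weak–strong twice, and phrases 3–4 restate phrases 1–2: a period heard twice, not a double period (which would end weakly at phrase 2).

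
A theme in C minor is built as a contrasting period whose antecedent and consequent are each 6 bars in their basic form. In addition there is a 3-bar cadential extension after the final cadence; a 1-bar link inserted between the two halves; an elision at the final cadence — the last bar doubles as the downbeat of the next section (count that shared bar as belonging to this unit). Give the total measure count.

16 measures

Basic contrasting period: 6 + 6 = 12 bars.
12 (basic form) + 3 (cadential extension) + 1 (link) = 16.
The elision shares a bar with the next section but does not change this unit's count.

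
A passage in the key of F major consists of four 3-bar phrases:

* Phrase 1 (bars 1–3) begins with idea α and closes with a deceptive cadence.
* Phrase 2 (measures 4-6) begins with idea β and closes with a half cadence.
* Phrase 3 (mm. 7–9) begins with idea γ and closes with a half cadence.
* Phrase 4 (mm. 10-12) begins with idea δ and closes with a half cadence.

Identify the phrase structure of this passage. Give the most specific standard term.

Phrase 4 ends with a half cadence, no stronger than phrase 2's half cadence, so the four phrases do not form a double period; nor do phrases 3–4 duplicate 1–2, so it is not a repeated period. With no phrase reaching a conclusive cadence, the passage is a phrase group.

phrase group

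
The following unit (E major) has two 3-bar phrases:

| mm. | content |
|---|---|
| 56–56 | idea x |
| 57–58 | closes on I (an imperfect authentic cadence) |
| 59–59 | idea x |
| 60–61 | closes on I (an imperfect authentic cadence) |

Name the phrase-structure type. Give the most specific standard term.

Both phrases have the same opening (x) and the same cadence (imperfect authentic cadence): the second is a restatement, not a consequent, so this is a repeated phrase rather than a period.

repeated phrase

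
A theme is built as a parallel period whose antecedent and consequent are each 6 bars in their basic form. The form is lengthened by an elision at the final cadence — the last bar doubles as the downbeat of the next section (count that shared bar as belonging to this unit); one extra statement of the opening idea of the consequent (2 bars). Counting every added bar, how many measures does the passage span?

Basic parallel period: 6 + 6 = 12 bars.
12 (basic form) + 2 (extra statement) = 14.
The elision shares a bar with the next section but does not change this unit's count.

14 measures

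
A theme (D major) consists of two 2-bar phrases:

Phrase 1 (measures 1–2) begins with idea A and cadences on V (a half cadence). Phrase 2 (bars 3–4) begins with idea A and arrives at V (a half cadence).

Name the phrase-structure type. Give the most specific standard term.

repeated phrase

Both phrases have the same opening (A) and the same cadence (half cadence): the second is a restatement, not a consequent, so this is a repeated phrase rather than a period.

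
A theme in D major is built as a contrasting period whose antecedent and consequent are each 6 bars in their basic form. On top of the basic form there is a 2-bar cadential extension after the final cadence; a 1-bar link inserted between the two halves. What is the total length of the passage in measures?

Basic contrasting period: 6 + 6 = 12 bars.
12 (basic form) + 2 (cadential extension) + 1 (link) = 15.

15 measures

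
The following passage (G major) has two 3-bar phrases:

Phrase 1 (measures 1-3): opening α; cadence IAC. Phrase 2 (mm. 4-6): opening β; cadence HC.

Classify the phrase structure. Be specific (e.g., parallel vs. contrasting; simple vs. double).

The second phrase closes with a half cadence, which is not stronger than the first phrase's imperfect authentic cadence; without a weak→strong cadential pair there is no antecedent–consequent relationship, so this is a phrase group rather than a period.

phrase group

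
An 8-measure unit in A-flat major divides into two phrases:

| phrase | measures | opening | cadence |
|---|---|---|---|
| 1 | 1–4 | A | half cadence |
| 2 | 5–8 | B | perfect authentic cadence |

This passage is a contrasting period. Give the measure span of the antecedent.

The antecedent is the phrase ending with the weaker cadence (half cadence, phrase 1) and the consequent the one ending more conclusively (perfect authentic cadence, phrase 2); the antecedent is mm. 1–4.

measures 1–4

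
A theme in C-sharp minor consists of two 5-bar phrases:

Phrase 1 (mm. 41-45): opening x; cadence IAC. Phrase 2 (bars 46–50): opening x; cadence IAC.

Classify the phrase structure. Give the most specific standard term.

repeated phrase

Both phrases have the same opening (x) and the same cadence (imperfect authentic cadence): the second is a restatement, not a consequent, so this is a repeated phrase rather than a period.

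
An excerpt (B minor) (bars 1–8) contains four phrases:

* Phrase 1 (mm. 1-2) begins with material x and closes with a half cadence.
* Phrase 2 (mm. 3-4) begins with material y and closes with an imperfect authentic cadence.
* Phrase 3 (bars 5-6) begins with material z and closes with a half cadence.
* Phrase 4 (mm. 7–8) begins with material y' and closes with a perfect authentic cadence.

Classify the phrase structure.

Four phrases in two halves: the first half (measures 1-4) ends with an imperfect authentic cadence, the second (mm. 5–8) with a perfect authentic cadence — a large antecedent–consequent pair, i.e. a double period.
Phrase 3 begins with different material from phrase 1, making it contrasting.

contrasting double period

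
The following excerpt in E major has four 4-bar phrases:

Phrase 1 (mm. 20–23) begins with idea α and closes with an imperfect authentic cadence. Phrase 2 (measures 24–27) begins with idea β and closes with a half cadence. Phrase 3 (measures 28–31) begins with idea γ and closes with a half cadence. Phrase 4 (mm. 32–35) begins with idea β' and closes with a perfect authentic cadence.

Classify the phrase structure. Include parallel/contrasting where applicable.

Four phrases in two halves: the first half (measures 20-27) ends with a half cadence, the second (mm. 28–35) with a perfect authentic cadence — a large antecedent–consequent pair, i.e. a double period.
Phrase 3 begins with different material from phrase 1, making it contrasting.

contrasting double period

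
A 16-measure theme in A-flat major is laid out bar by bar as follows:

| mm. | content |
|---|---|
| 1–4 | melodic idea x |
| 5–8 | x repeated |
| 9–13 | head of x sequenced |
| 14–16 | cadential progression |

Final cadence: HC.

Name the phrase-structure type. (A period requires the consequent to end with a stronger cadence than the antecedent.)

Basic idea (measures 1-4) + its repetition (bars 5–8) form the presentation; fragmentation and cadence (bars 9–16) form the continuation — the 16-bar whole is a sentence.

sentence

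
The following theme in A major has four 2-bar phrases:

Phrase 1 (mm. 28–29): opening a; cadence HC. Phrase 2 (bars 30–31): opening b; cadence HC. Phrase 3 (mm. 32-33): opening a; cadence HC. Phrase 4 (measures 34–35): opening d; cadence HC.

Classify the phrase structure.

phrase group

Phrase 4 ends with a half cadence, no stronger than phrase 2's half cadence, so the four phrases do not form a double period; nor do phrases 3–4 duplicate 1–2, so it is not a repeated period. With no phrase reaching a conclusive cadence, the passage is a phrase group.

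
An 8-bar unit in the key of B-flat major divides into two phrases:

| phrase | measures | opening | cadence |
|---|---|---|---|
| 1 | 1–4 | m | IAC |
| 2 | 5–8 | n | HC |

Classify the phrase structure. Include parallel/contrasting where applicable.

phrase group

The second phrase closes with a half cadence, which is not stronger than the first phrase's imperfect authentic cadence; without a weak→strong cadential pair there is no antecedent–consequent relationship, so this is a phrase group rather than a period.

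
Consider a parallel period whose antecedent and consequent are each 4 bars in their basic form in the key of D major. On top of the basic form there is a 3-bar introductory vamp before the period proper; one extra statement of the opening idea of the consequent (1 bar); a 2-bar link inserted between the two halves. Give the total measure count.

Basic parallel period: 4 + 4 = 8 bars.
8 (basic form) + 3 (introduction) + 1 (extra statement) + 2 (link) = 14.

14 measures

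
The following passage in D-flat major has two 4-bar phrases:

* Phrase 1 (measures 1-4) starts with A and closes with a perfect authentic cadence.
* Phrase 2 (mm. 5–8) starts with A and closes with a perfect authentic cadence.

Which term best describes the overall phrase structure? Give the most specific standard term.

repeated phrase

Both phrases have the same opening (A) and the same cadence (perfect authentic cadence): the second is a restatement, not a consequent, so this is a repeated phrase rather than a period.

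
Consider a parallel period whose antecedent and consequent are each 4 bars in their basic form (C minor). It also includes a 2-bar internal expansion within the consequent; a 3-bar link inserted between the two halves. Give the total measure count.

Basic parallel period: 4 + 4 = 8 bars.
8 (basic form) + 2 (internal expansion) + 3 (link) = 13.

13 measures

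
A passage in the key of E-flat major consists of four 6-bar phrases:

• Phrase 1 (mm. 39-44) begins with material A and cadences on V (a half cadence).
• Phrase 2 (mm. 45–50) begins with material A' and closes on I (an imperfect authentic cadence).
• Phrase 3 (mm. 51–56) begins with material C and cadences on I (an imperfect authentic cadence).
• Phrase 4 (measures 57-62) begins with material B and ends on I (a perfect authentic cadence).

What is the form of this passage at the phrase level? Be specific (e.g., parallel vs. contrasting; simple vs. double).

contrasting double period

Four phrases in two halves: the first half (mm. 39-50) ends with an imperfect authentic cadence, the second (bars 51–62) with a perfect authentic cadence — a large antecedent–consequent pair, i.e. a double period.
Phrase 3 begins with different material from phrase 1, making it contrasting.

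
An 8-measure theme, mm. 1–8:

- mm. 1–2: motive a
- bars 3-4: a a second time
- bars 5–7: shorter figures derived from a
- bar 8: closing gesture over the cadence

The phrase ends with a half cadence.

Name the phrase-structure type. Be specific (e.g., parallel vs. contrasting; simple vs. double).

sentence

Basic idea (bars 1-2) + its repetition (mm. 3-4) form the presentation; fragmentation and cadence (bars 5–8) form the continuation — the 8-bar whole is a sentence.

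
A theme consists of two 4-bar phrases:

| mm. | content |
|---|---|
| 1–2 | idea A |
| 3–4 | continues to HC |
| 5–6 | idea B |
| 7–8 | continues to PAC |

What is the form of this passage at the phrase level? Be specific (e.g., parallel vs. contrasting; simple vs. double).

Phrase 1 ends with a half cadence (weaker) and phrase 2 with a perfect authentic cadence (stronger): antecedent + consequent = a period.
The two phrases open with different material (A / B), so the period is contrasting.

contrasting period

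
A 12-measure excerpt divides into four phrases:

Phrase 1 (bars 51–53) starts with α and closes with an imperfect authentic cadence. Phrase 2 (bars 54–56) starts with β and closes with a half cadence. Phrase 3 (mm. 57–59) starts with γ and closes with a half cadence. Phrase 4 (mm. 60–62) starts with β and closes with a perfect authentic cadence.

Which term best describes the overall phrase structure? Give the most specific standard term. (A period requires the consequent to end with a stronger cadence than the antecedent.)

Four phrases in two halves: the first half (mm. 51–56) ends with a half cadence, the second (mm. 57–62) with a perfect authentic cadence — a large antecedent–consequent pair, i.e. a double period.
Phrase 3 begins with different material from phrase 1, making it contrasting.

contrasting double period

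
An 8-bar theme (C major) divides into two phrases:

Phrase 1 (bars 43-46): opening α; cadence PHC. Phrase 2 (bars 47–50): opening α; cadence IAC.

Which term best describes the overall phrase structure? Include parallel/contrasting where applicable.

Phrase 1 ends with a Phrygian half cadence (weaker) and phrase 2 with an imperfect authentic cadence (stronger): antecedent + consequent = a period.
The two phrases open with the same material (α / α), so the period is parallel.

parallel period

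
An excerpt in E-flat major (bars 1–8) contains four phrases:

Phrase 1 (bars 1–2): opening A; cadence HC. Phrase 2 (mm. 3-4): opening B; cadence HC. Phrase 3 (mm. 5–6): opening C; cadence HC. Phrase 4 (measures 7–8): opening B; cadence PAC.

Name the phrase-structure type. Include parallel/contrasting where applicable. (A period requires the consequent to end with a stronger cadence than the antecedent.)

Four phrases in two halves: the first half (bars 1-4) ends with a half cadence, the second (bars 5-8) with a perfect authentic cadence — a large antecedent–consequent pair, i.e. a double period.
Phrase 3 begins with different material from phrase 1, making it contrasting.

contrasting double period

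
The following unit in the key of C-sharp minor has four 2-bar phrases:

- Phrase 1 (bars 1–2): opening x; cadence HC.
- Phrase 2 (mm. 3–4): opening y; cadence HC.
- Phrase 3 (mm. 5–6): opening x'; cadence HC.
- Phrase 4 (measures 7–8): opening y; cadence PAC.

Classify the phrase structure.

Four phrases in two halves: the first half (measures 1-4) ends with a half cadence, the second (mm. 5–8) with a perfect authentic cadence — a large antecedent–consequent pair, i.e. a double period.
Phrase 3 begins with the same material as phrase 1, making it parallel.

parallel double period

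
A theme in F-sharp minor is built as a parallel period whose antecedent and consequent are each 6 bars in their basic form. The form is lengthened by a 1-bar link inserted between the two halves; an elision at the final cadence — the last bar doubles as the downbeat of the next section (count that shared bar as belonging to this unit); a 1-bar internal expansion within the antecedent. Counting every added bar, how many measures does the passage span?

14 measures

Basic parallel period: 6 + 6 = 12 bars.
12 (basic form) + 1 (link) + 1 (internal expansion) = 14.
The elision shares a bar with the next section but does not change this unit's count.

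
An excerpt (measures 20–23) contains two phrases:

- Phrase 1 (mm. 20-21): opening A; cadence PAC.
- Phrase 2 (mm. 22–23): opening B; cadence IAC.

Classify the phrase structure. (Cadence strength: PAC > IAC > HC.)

The second phrase closes with an imperfect authentic cadence, which is not stronger than the first phrase's perfect authentic cadence; without a weak→strong cadential pair there is no antecedent–consequent relationship, so this is a phrase group rather than a period.

phrase group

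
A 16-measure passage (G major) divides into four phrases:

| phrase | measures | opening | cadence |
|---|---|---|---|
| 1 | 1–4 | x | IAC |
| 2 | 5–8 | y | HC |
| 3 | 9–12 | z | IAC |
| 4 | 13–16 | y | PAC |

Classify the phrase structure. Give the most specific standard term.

Four phrases in two halves: the first half (measures 1–8) ends with a half cadence, the second (measures 9–16) with a perfect authentic cadence — a large antecedent–consequent pair, i.e. a double period.
Phrase 3 begins with different material from phrase 1, making it contrasting.

contrasting double period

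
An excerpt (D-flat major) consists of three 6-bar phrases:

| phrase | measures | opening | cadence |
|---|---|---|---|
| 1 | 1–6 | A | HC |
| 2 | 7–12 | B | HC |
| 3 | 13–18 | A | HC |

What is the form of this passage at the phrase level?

phrase group

The final phrase closes with a half cadence, which is not stronger than the preceding half cadence; the 3 phrases lack an overall antecedent–consequent design and so form a phrase group.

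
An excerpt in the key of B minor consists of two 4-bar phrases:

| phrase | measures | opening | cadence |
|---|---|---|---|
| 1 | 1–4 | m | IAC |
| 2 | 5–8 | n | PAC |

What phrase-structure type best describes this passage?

contrasting period

Phrase 1 ends with an imperfect authentic cadence (weaker) and phrase 2 with a perfect authentic cadence (stronger): antecedent + consequent = a period.
The two phrases open with different material (m / n), so the period is contrasting.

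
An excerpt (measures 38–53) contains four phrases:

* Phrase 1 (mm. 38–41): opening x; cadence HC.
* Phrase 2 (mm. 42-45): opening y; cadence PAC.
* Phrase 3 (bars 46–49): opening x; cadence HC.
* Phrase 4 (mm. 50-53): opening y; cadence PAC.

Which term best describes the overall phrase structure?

The cadence pattern HC–PAC–HC–PAC is weak–strong twice, and phrases 3–4 restate phrases 1–2: a period heard twice, not a double period (which would end weakly at phrase 2).

repeated period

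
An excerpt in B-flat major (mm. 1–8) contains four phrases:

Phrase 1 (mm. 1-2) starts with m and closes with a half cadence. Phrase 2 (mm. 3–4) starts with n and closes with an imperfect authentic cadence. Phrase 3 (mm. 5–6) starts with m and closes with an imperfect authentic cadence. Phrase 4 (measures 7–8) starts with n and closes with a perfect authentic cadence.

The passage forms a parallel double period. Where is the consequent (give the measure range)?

In a double period the four phrases pair into a large antecedent (phrases 1–2, ending imperfect authentic cadence) and a large consequent (phrases 3–4, ending perfect authentic cadence). The consequent spans bars 5-8.

measures 5–8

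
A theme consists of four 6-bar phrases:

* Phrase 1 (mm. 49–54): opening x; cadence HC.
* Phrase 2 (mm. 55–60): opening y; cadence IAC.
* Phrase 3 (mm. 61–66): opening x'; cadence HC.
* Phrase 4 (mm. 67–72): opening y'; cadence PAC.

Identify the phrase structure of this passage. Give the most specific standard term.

Four phrases in two halves: the first half (measures 49-60) ends with an imperfect authentic cadence, the second (measures 61–72) with a perfect authentic cadence — a large antecedent–consequent pair, i.e. a double period.
Phrase 3 begins with the same material as phrase 1, making it parallel.

parallel double period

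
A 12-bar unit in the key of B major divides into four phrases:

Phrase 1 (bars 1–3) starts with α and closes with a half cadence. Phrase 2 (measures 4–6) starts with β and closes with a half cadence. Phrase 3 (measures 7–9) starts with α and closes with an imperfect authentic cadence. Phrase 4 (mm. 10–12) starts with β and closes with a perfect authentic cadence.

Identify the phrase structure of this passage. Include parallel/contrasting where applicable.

Four phrases in two halves: the first half (mm. 1–6) ends with a half cadence, the second (mm. 7–12) with a perfect authentic cadence — a large antecedent–consequent pair, i.e. a double period.
Phrase 3 begins with the same material as phrase 1, making it parallel.

parallel double period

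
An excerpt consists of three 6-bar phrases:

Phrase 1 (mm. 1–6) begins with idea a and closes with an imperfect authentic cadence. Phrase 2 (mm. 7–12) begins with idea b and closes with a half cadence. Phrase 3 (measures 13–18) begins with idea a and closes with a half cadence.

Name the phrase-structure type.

The final phrase closes with a half cadence, which is not stronger than the preceding half cadence; the 3 phrases lack an overall antecedent–consequent design and so form a phrase group.

phrase group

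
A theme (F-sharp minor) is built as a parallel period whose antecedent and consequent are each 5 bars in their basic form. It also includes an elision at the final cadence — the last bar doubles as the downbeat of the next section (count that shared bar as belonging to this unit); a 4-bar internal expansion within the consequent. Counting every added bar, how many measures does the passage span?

14 measures

Basic parallel period: 5 + 5 = 10 bars.
10 (basic form) + 4 (internal expansion) = 14.
The elision shares a bar with the next section but does not change this unit's count.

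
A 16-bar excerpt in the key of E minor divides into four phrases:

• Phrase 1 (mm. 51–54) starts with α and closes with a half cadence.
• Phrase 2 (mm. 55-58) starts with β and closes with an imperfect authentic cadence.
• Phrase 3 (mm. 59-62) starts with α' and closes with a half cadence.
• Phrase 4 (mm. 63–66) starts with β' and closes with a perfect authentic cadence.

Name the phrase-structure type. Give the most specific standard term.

parallel double period

Four phrases in two halves: the first half (mm. 51–58) ends with an imperfect authentic cadence, the second (bars 59-66) with a perfect authentic cadence — a large antecedent–consequent pair, i.e. a double period.
Phrase 3 begins with the same material as phrase 1, making it parallel.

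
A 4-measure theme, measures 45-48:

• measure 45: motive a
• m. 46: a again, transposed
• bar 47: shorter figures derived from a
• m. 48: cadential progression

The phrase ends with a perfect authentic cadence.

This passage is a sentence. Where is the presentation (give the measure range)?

measures 45–46

The presentation of a sentence is the basic idea (m. 45) plus its repetition (m. 46); the presentation is therefore measures 45-46.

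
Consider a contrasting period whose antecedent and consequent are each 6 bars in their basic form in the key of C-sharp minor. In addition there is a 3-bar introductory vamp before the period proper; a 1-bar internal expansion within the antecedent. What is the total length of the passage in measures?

Basic contrasting period: 6 + 6 = 12 bars.
12 (basic form) + 3 (introduction) + 1 (internal expansion) = 16.

16 measures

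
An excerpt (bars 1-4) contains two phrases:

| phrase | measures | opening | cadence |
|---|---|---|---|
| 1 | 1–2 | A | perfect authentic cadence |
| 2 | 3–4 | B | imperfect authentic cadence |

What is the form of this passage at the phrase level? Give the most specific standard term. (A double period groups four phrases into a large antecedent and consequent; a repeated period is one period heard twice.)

phrase group

The second phrase closes with an imperfect authentic cadence, which is not stronger than the first phrase's perfect authentic cadence; without a weak→strong cadential pair there is no antecedent–consequent relationship, so this is a phrase group rather than a period.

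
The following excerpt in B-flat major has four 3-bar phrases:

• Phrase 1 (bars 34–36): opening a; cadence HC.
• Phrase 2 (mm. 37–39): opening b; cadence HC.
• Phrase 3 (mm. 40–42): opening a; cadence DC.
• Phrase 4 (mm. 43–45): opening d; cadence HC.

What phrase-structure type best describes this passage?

Phrase 4 ends with a half cadence, no stronger than phrase 2's half cadence, so the four phrases do not form a double period; nor do phrases 3–4 duplicate 1–2, so it is not a repeated period. With no phrase reaching a conclusive cadence, the passage is a phrase group.

phrase group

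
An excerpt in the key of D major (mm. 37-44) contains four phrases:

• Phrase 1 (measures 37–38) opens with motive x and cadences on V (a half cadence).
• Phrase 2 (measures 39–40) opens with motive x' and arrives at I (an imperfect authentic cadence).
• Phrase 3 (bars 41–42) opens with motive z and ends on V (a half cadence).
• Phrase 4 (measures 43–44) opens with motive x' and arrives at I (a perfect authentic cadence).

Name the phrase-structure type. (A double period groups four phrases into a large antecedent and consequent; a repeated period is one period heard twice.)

contrasting double period

Four phrases in two halves: the first half (measures 37–40) ends with an imperfect authentic cadence, the second (mm. 41–44) with a perfect authentic cadence — a large antecedent–consequent pair, i.e. a double period.
Phrase 3 begins with different material from phrase 1, making it contrasting.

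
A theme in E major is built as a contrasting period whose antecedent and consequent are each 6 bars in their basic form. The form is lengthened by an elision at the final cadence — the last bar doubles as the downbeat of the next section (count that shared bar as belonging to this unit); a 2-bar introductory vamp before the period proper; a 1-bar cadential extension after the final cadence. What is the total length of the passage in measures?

Basic contrasting period: 6 + 6 = 12 bars.
12 (basic form) + 2 (introduction) + 1 (cadential extension) = 15.
The elision shares a bar with the next section but does not change this unit's count.

15 measures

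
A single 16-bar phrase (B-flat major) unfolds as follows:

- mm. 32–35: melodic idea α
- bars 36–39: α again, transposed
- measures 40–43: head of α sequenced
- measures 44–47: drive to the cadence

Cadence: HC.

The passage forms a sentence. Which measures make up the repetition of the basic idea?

The presentation of a sentence is the basic idea (bars 32–35) plus its repetition (mm. 36–39); the repetition of the basic idea is therefore mm. 36–39.

measures 36–39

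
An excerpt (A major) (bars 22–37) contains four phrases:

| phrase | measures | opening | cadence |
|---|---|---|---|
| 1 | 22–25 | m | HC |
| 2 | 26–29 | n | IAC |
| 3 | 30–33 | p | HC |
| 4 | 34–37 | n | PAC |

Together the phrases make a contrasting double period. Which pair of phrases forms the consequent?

phrases 3 and 4

In a double period the first pair of phrases (ending imperfect authentic cadence) is the large antecedent and the second pair (ending perfect authentic cadence) is the large consequent; the consequent is phrases 3 and 4.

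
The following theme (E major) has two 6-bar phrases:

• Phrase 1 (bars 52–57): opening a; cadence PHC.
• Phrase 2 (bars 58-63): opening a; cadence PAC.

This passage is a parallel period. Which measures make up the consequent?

The antecedent is the phrase ending with the weaker cadence (Phrygian half cadence, phrase 1) and the consequent the one ending more conclusively (perfect authentic cadence, phrase 2); the consequent is measures 58-63.

measures 58–63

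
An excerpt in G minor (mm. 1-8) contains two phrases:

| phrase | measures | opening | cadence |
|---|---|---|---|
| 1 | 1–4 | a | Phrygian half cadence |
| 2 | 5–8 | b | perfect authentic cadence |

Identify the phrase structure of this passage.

Phrase 1 ends with a Phrygian half cadence (weaker) and phrase 2 with a perfect authentic cadence (stronger): antecedent + consequent = a period.
The two phrases open with different material (a / b), so the period is contrasting.

contrasting period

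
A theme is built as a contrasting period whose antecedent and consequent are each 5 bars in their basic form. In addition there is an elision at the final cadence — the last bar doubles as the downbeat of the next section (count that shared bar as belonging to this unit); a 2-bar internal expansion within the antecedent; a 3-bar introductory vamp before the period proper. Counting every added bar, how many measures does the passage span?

15 measures

Basic contrasting period: 5 + 5 = 10 bars.
10 (basic form) + 2 (internal expansion) + 3 (introduction) = 15.
The elision shares a bar with the next section but does not change this unit's count.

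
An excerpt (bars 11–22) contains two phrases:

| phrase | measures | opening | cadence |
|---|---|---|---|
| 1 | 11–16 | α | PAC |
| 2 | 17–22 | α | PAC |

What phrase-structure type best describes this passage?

repeated phrase

Both phrases have the same opening (α) and the same cadence (perfect authentic cadence): the second is a restatement, not a consequent, so this is a repeated phrase rather than a period.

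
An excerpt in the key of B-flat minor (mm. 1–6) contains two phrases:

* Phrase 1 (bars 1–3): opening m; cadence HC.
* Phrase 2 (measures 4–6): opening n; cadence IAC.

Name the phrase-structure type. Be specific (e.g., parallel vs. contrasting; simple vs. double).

contrasting period

Phrase 1 ends with a half cadence (weaker) and phrase 2 with an imperfect authentic cadence (stronger): antecedent + consequent = a period.
The two phrases open with different material (m / n), so the period is contrasting.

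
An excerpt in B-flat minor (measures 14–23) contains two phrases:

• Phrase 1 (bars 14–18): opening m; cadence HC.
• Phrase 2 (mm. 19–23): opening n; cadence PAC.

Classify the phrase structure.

Phrase 1 ends with a half cadence (weaker) and phrase 2 with a perfect authentic cadence (stronger): antecedent + consequent = a period.
The two phrases open with different material (m / n), so the period is contrasting.

contrasting period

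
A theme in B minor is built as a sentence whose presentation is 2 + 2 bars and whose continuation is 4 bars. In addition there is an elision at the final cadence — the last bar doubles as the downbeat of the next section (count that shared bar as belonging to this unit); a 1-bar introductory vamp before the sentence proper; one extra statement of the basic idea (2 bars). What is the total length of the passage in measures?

11 measures

Basic sentence: 2 + 2 + 4 = 8 bars.
8 (basic form) + 1 (introduction) + 2 (extra statement) = 11.
The elision shares a bar with the next section but does not change this unit's count.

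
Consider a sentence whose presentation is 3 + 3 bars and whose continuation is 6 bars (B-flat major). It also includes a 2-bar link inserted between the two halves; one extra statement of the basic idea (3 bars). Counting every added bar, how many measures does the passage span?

17 measures

Basic sentence: 3 + 3 + 6 = 12 bars.
12 (basic form) + 2 (link) + 3 (extra statement) = 17.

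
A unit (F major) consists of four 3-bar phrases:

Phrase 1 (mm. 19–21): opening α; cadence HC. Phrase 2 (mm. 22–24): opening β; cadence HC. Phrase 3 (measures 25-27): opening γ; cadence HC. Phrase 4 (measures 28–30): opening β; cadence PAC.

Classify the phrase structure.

Four phrases in two halves: the first half (measures 19–24) ends with a half cadence, the second (mm. 25-30) with a perfect authentic cadence — a large antecedent–consequent pair, i.e. a double period.
Phrase 3 begins with different material from phrase 1, making it contrasting.

contrasting double period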